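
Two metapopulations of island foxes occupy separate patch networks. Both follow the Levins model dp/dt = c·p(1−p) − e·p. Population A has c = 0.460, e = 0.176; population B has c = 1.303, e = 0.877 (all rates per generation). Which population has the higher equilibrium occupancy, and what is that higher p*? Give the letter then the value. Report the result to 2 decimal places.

A, 0.62

A: p*_A = 1 − 0.176/0.460 = 0.6174.
B: p*_B = 1 − 0.877/1.303 = 0.3269.
A is higher at 0.6174.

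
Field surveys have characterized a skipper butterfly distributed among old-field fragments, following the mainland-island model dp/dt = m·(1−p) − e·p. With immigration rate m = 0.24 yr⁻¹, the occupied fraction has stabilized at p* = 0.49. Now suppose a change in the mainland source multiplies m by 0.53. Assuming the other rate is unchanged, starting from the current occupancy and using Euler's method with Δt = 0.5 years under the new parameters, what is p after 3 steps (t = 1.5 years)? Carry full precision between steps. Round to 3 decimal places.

Balance m(1−p*) = e·p* gives e = m(1−p*)/p* = 0.24×0.51000/0.49000 = 0.24980.
Starting from p₀ = 0.49000; update p ← p + (dp/dt)·Δt with the new parameters.
p: 0.49000 → 0.46124  (Δp = -0.02876)
p: 0.46124 → 0.43789  (Δp = -0.02334)
p: 0.43789 → 0.41895  (Δp = -0.01894)

0.419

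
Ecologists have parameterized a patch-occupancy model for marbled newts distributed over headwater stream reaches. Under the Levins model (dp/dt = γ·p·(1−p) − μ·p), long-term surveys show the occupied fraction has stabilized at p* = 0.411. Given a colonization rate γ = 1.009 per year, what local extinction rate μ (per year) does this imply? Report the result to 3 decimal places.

At equilibrium γ(1−p*) = μ.
μ = 1.009 × (1 − 0.411) = 1.009 × 0.5890 = 0.5943.

0.594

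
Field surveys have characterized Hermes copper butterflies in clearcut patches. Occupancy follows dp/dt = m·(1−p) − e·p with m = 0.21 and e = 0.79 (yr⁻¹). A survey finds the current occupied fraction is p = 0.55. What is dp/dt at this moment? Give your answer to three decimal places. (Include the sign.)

-0.340

Colonization term: m·(1−p) = 0.21×0.4500 = 0.09450.
Extinction term: e·p = 0.43450.
dp/dt = 0.09450 − 0.43450 = -0.34000.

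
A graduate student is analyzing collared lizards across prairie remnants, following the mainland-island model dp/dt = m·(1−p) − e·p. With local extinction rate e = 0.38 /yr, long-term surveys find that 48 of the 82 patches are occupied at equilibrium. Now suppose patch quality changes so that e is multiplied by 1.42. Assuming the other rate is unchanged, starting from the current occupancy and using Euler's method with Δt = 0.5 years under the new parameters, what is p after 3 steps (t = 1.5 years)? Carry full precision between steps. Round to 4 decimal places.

Observed p* = 48/82 = 0.58537.
Balance m(1−p*) = e·p* gives m = e·p*/(1−p*) = 0.38×0.58537/0.41463 = 0.53647.
Starting from p₀ = 0.58537; update p ← p + (dp/dt)·Δt with the new parameters.
  1  |  dp/dt·Δt = -0.046712  |  p_1 = 0.538654
  2  |  dp/dt·Δt = -0.021579  |  p_2 = 0.517074
  3  |  dp/dt·Δt = -0.009969  |  p_3 = 0.507105

0.5071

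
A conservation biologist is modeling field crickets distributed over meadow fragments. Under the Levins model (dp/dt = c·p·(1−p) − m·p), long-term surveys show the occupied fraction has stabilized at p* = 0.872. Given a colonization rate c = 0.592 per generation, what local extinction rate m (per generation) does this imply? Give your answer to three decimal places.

At equilibrium c(1−p*) = m.
m = 0.592 × (1 − 0.872) = 0.592 × 0.1280 = 0.0758.

0.076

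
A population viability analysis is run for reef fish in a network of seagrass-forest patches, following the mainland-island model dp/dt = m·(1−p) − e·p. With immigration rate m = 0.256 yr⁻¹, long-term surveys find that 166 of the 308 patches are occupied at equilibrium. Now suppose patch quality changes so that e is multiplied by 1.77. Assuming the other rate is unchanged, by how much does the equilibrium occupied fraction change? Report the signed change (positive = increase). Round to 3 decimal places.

Observed p* = 166/308 = 0.53896.
Balance m(1−p*) = e·p* gives e = m(1−p*)/p* = 0.256×0.46104/0.53896 = 0.21899.
New p* = m/(m+e) = 0.25600/(0.25600+0.38761) = 0.39776.
Δp* = 0.39776 − 0.53896 = -0.14120.

-0.141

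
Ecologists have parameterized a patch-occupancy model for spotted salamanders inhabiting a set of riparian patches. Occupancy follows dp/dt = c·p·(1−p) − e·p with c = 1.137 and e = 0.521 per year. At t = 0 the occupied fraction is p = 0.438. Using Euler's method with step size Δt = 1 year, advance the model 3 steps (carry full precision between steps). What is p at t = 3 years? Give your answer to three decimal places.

0.532

Update rule: p ← p + [c·p·(1−p) − e·p]·Δt with Δt = 1.
step 1: Δp = +0.05168, p = 0.48968
step 2: Δp = +0.02900, p = 0.51869
step 3: Δp = +0.01362, p = 0.53230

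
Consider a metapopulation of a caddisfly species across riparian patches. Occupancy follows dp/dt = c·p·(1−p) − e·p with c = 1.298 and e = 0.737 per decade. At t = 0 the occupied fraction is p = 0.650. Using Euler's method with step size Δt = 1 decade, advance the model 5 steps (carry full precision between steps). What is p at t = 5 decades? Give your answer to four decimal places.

Update rule: p ← p + [c·p·(1−p) − e·p]·Δt with Δt = 1.
t = 1: p = 0.65000 + (-0.18376) = 0.46624
t = 2: p = 0.46624 + (-0.02060) = 0.44564
t = 3: p = 0.44564 + (-0.00777) = 0.43787
t = 4: p = 0.43787 + (-0.00322) = 0.43465
t = 5: p = 0.43465 + (-0.00138) = 0.43327

0.4333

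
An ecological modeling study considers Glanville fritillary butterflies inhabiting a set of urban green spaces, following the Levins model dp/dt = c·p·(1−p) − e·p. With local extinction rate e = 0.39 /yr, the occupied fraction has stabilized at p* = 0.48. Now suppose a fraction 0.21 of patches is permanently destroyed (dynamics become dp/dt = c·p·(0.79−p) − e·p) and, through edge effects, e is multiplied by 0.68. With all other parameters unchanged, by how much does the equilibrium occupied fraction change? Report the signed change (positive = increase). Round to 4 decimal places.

Balance c(1−p*) = e gives c = e/(1 − 0.48000) = 0.39/0.52000 = 0.75000.
New p* = 0.79 − e/c = 0.79 − 0.26520/0.75000 = 0.43640.
Δp* = 0.43640 − 0.48000 = -0.04360.

-0.0436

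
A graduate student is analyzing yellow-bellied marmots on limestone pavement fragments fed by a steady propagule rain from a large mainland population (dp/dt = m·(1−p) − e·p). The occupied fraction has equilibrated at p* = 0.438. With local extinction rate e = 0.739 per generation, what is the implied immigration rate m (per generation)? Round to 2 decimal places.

0.58

At equilibrium m(1−p*) = e·p*, so m = e·p*/(1−p*).
m = 0.739 × 0.438 / 0.5620 = 0.3237/0.5620 = 0.5759.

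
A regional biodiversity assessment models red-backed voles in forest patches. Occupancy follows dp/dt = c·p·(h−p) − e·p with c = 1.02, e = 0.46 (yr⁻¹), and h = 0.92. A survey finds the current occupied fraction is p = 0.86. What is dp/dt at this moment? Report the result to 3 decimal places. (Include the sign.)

Colonization term: c·p·(h−p) = 1.02×0.86×0.0600 = 0.05263.
Extinction term: e·p = 0.39560.
dp/dt = 0.05263 − 0.39560 = -0.34297.

-0.343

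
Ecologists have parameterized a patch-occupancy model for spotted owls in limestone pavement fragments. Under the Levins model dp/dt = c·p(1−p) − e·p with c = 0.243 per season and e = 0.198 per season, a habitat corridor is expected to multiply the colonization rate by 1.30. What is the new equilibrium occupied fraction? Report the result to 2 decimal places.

0.37

Before: p* = 1 − 0.198/0.243 = 0.1852.
After the change, c = 0.3159, e = 0.198, so p* = 1 − 0.198/0.3159 = 0.3732.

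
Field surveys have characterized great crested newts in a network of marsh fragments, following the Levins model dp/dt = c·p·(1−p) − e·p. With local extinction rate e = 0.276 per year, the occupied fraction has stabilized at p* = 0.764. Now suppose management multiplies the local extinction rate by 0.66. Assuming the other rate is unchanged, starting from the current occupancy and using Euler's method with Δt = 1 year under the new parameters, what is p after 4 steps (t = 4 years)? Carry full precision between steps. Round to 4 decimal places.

0.8442

Balance c(1−p*) = e gives c = e/(1 − 0.76400) = 0.276/0.23600 = 1.16949.
Starting from p₀ = 0.76400; update p ← p + (dp/dt)·Δt with the new parameters.
step 1: Δp = +0.07169, p = 0.83569
step 2: Δp = +0.00835, p = 0.84405
step 3: Δp = +0.00019, p = 0.84424
step 4: Δp = +0.00000, p = 0.84424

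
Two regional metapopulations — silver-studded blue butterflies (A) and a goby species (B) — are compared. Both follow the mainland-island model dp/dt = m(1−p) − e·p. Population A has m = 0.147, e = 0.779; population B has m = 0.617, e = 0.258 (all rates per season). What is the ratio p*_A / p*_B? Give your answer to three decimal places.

A: p*_A = m/(m+e) = 0.147/0.9260 = 0.1587.
B: p*_B = 0.617/0.8750 = 0.7051.
p*_A / p*_B = 0.1587/0.7051 = 0.2251.

0.225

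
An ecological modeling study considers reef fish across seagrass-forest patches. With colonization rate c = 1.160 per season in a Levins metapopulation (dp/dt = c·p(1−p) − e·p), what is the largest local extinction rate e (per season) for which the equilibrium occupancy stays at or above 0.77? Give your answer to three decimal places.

1 − e/c ≥ 0.77 ⇒ e ≤ c(1 − 0.77) = 1.160 × 0.2300.
e_max = 0.2668.

0.267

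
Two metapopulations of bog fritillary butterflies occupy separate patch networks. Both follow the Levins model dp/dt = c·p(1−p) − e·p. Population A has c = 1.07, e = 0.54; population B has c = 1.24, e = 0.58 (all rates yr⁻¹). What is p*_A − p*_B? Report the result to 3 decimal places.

-0.037

A: p*_A = 1 − 0.54/1.07 = 0.4953.
B: p*_B = 1 − 0.58/1.24 = 0.5323.
p*_A − p*_B = 0.4953 − 0.5323 = -0.0369.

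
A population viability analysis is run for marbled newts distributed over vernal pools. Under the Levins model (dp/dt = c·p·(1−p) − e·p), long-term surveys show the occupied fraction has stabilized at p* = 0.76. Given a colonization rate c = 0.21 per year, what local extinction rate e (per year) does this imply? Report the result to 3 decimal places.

At equilibrium c(1−p*) = e.
e = 0.21 × (1 − 0.76) = 0.21 × 0.2400 = 0.0504.

0.050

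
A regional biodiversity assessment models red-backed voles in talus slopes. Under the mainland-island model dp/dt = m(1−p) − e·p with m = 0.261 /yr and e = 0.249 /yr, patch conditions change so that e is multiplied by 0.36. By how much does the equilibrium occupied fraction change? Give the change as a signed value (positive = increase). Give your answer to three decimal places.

Before: p* = 0.261/(0.261+0.249) = 0.5118.
After: m = 0.261, e = 0.08964; p* = 0.261/0.3506 = 0.7444.
Δp* = 0.7444 − 0.5118 = +0.2326.

0.233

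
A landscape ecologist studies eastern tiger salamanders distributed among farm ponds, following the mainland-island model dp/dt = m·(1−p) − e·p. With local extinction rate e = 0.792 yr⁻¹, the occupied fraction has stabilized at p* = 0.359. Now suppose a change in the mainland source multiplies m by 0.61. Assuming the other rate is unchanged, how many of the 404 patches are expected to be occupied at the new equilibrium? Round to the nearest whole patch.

103

Balance m(1−p*) = e·p* gives m = e·p*/(1−p*) = 0.792×0.35900/0.64100 = 0.44357.
New p* = m/(m+e) = 0.27058/(0.27058+0.79200) = 0.25464.
Expected occupied = 404 × 0.25464 = 102.87 ≈ 103.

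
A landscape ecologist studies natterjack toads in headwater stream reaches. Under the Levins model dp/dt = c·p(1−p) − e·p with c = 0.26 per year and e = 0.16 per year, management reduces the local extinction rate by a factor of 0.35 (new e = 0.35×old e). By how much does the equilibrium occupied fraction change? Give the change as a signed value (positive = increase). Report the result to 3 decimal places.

0.400

Before: p* = 1 − 0.16/0.26 = 0.3846.
After the change, c = 0.26, e = 0.056, so p* = 1 − 0.056/0.26 = 0.7846.
Δp* = 0.7846 − 0.3846 = +0.4000.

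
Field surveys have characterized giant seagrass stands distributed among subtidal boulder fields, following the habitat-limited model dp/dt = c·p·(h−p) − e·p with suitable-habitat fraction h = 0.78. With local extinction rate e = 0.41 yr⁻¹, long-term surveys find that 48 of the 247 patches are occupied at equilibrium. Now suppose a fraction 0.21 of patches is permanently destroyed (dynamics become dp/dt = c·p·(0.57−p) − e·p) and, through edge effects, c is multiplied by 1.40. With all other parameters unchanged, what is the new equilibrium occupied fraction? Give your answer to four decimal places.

0.1517

Observed p* = 48/247 = 0.19433.
Balance c(h−p*) = e gives c = e/(0.78 − 0.19433) = 0.41/0.58567 = 0.70005.
New p* = 0.57 − e/c = 0.57 − 0.41000/0.98007 = 0.15166.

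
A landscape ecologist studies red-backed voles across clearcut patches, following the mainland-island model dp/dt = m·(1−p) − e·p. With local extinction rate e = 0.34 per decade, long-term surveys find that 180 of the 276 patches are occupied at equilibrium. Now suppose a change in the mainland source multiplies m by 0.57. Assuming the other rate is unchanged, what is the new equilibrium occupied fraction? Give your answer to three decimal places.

Observed p* = 180/276 = 0.65217.
Balance m(1−p*) = e·p* gives m = e·p*/(1−p*) = 0.34×0.65217/0.34783 = 0.63749.
New p* = m/(m+e) = 0.36337/(0.36337+0.34000) = 0.51661.

0.517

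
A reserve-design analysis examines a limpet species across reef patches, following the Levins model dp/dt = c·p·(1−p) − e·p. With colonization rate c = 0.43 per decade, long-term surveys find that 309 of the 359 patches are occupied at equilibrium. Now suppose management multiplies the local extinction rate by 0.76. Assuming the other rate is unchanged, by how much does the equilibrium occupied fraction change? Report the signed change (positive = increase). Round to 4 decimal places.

0.0334

Observed p* = 309/359 = 0.86072.
Balance c(1−p*) = e gives e = 0.43×(1 − 0.86072) = 0.05989.
New p* = 1 − e/c = 1 − 0.04552/0.43000 = 0.89414.
Δp* = 0.89414 − 0.86072 = +0.03342.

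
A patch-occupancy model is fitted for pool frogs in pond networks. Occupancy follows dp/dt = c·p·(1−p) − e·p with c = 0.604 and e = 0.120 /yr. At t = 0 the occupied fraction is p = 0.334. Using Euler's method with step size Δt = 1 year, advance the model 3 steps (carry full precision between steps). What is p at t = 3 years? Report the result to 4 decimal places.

Update rule: p ← p + [c·p·(1−p) − e·p]·Δt with Δt = 1.
t = 1: p = 0.33400 + (+0.09428) = 0.42828
t = 2: p = 0.42828 + (+0.09650) = 0.52478
t = 3: p = 0.52478 + (+0.08766) = 0.61243

0.6124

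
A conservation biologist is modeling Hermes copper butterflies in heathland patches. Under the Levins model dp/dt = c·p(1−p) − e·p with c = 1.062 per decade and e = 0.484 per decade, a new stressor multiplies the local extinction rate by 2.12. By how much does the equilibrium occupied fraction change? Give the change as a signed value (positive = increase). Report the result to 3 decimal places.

Before: p* = 1 − 0.484/1.062 = 0.5443.
After the change, c = 1.062, e = 1.02608, so p* = 1 − 1.02608/1.062 = 0.0338.
Δp* = 0.0338 − 0.5443 = -0.5104.

-0.510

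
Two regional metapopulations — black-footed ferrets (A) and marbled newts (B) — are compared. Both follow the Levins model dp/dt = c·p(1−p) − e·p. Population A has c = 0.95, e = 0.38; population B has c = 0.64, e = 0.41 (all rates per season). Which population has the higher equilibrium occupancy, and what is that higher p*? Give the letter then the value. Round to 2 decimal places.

A: p*_A = 1 − 0.38/0.95 = 0.6000.
B: p*_B = 1 − 0.41/0.64 = 0.3594.
A is higher at 0.6000.

A, 0.60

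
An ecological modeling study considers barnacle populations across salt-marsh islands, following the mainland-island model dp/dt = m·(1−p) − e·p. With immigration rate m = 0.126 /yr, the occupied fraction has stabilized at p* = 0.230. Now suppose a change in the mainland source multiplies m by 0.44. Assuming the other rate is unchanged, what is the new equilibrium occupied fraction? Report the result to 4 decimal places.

Balance m(1−p*) = e·p* gives e = m(1−p*)/p* = 0.126×0.77000/0.23000 = 0.42183.
New p* = m/(m+e) = 0.05544/(0.05544+0.42183) = 0.11616.

0.1162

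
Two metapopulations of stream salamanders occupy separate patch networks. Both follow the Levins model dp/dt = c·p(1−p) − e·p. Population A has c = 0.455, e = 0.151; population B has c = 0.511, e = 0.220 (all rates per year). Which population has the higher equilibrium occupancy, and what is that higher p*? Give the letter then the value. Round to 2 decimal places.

A, 0.67

A: p*_A = 1 − 0.151/0.455 = 0.6681.
B: p*_B = 1 − 0.220/0.511 = 0.5695.
A is higher at 0.6681.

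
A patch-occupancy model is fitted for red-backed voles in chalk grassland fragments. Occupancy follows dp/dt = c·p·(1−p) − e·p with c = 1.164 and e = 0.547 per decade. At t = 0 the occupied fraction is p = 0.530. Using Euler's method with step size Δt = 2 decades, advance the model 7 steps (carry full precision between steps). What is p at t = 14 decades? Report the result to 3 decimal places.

Update rule: p ← p + [c·p·(1−p) − e·p]·Δt with Δt = 2.
t = 2: p = 0.53000 + (+0.00008) = 0.53008
t = 4: p = 0.53008 + (-0.00002) = 0.53006
t = 6: p = 0.53006 + (+0.00000) = 0.53007
t = 8: p = 0.53007 + (-0.00000) = 0.53007
t = 10: p = 0.53007 + (+0.00000) = 0.53007
t = 12: p = 0.53007 + (-0.00000) = 0.53007
t = 14: p = 0.53007 + (+0.00000) = 0.53007

0.530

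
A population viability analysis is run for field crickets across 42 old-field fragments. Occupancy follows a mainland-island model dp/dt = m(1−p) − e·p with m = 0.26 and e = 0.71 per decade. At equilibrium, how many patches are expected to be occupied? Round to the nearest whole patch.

11

p* = m/(m+e) = 0.26/0.9700 = 0.2680.
Expected occupied patches = N × p* = 42 × 0.2680 = 11.26 ≈ 11.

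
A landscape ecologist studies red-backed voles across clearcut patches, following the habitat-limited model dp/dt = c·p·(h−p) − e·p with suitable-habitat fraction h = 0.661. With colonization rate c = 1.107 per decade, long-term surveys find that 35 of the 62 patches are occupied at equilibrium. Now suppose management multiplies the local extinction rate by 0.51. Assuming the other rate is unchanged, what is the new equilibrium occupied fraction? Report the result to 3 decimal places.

0.612

Observed p* = 35/62 = 0.56452.
Balance c(h−p*) = e gives e = 1.107×(0.661 − 0.56452) = 0.10680.
New p* = 0.661 − e/c = 0.661 − 0.05447/1.10700 = 0.61179.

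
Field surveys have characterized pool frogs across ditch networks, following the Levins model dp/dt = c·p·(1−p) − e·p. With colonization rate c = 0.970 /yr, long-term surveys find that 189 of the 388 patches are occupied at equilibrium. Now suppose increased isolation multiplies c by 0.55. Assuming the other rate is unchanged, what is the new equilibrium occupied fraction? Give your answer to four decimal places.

0.0675

Observed p* = 189/388 = 0.48711.
Balance c(1−p*) = e gives e = 0.970×(1 − 0.48711) = 0.49750.
New p* = 1 − e/c = 1 − 0.49750/0.53350 = 0.06748.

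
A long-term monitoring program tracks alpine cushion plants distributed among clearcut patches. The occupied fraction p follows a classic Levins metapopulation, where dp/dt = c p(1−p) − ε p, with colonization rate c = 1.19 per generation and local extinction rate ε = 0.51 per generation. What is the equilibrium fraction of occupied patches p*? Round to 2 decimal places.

Setting dp/dt = 0 and dividing through by p* gives c·(1−p*) = ε.
So p* = 1 − ε/c = 1 − 0.51/1.19 = 1 − 0.4286 = 0.5714.

0.57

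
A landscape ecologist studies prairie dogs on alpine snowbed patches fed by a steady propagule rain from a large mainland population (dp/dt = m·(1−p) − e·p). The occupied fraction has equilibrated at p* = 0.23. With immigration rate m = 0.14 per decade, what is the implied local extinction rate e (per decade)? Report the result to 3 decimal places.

0.469

At equilibrium m(1−p*) = e·p*, so e = m(1−p*)/p*.
e = 0.14 × 0.7700 / 0.23 = 0.4687.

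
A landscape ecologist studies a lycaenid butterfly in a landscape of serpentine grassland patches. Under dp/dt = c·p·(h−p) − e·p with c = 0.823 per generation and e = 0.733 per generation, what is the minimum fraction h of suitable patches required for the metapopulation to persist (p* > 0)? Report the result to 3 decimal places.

p* = h − e/c is positive only when h > e/c.
h_min = e/c = 0.733/0.823 = 0.8906.

0.891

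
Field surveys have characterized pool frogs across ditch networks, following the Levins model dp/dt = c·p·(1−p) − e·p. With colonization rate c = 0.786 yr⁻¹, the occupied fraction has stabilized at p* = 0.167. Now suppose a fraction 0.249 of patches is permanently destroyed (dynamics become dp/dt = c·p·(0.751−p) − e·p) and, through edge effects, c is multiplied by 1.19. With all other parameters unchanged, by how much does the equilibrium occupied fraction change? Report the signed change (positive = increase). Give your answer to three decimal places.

Balance c(1−p*) = e gives e = 0.786×(1 − 0.16700) = 0.65474.
New p* = 0.751 − e/c = 0.751 − 0.65474/0.93534 = 0.05100.
Δp* = 0.05100 − 0.16700 = -0.11600.

-0.116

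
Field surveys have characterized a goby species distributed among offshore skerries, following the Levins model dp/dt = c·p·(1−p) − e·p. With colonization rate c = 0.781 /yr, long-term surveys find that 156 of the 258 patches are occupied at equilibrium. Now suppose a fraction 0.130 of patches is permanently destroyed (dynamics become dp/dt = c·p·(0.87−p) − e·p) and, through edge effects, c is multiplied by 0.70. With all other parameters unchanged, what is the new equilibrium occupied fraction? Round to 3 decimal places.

0.305

Observed p* = 156/258 = 0.60465.
Balance c(1−p*) = e gives e = 0.781×(1 − 0.60465) = 0.30877.
New p* = 0.87 − e/c = 0.87 − 0.30877/0.54670 = 0.30521.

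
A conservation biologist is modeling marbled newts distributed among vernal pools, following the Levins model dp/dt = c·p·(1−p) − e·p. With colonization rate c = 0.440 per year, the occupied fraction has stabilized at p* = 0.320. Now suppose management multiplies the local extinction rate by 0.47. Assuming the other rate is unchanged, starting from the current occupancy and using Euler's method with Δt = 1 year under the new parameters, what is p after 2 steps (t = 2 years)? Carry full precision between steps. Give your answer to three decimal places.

Balance c(1−p*) = e gives e = 0.440×(1 − 0.32000) = 0.29920.
Starting from p₀ = 0.32000; update p ← p + (dp/dt)·Δt with the new parameters.
step 1: Δp = +0.05074, p = 0.37074
step 2: Δp = +0.05051, p = 0.42126

0.421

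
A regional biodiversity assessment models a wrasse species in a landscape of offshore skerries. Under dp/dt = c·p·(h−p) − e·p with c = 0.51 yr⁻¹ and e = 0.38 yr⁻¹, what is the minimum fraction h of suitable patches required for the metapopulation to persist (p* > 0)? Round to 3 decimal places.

p* = h − e/c is positive only when h > e/c.
h_min = e/c = 0.38/0.51 = 0.7451.

0.745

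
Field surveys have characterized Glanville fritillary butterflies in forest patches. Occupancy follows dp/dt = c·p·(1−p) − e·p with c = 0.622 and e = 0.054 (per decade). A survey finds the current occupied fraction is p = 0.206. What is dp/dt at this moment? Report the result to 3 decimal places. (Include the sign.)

Colonization term: c·p·(1−p) = 0.622×0.206×0.7940 = 0.10174.
Extinction term: e·p = 0.01112.
dp/dt = 0.10174 − 0.01112 = 0.09061.

0.091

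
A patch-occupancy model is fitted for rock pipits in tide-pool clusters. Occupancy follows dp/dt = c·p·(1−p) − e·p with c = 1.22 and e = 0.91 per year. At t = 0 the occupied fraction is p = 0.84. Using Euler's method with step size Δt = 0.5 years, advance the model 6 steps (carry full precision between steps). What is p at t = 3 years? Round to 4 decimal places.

0.3198

Update rule: p ← p + [c·p·(1−p) − e·p]·Δt with Δt = 0.5.
t = 0.5: p = 0.84000 + (-0.30022) = 0.53978
t = 1: p = 0.53978 + (-0.09407) = 0.44572
t = 1.5: p = 0.44572 + (-0.05210) = 0.39362
t = 2: p = 0.39362 + (-0.03350) = 0.36012
t = 2.5: p = 0.36012 + (-0.02329) = 0.33683
t = 3: p = 0.33683 + (-0.01700) = 0.31983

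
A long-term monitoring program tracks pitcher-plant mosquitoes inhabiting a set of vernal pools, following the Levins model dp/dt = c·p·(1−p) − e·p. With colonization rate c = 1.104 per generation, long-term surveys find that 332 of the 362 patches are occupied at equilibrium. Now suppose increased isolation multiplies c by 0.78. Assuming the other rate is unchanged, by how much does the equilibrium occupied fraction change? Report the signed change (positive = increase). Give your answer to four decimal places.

Observed p* = 332/362 = 0.91713.
Balance c(1−p*) = e gives e = 1.104×(1 − 0.91713) = 0.09149.
New p* = 1 − e/c = 1 − 0.09149/0.86112 = 0.89375.
Δp* = 0.89375 − 0.91713 = -0.02338.

-0.0234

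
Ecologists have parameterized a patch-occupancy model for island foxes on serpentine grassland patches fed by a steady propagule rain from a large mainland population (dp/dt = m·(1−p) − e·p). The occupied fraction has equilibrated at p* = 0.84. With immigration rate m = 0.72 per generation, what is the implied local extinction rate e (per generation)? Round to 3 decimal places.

0.137

At equilibrium m(1−p*) = e·p*, so e = m(1−p*)/p*.
e = 0.72 × 0.1600 / 0.84 = 0.1371.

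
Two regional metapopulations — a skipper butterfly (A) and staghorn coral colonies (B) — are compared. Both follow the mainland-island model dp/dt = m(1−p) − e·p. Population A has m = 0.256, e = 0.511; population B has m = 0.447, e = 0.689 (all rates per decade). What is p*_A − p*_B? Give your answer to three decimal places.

-0.060

A: p*_A = m/(m+e) = 0.256/0.7670 = 0.3338.
B: p*_B = 0.447/1.1360 = 0.3935.
p*_A − p*_B = 0.3338 − 0.3935 = -0.0597.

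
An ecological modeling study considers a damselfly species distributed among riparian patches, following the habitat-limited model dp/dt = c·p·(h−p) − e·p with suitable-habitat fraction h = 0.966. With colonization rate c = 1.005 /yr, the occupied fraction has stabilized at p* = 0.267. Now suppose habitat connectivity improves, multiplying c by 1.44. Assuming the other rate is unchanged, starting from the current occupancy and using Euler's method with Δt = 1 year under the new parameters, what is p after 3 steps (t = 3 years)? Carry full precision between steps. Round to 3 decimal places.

0.455

Balance c(h−p*) = e gives e = 1.005×(0.966 − 0.26700) = 0.70249.
Starting from p₀ = 0.26700; update p ← p + (dp/dt)·Δt with the new parameters.
  1  |  dp/dt·Δt = +0.082529  |  p_1 = 0.349529
  2  |  dp/dt·Δt = +0.066292  |  p_2 = 0.415821
  3  |  dp/dt·Δt = +0.038972  |  p_3 = 0.454794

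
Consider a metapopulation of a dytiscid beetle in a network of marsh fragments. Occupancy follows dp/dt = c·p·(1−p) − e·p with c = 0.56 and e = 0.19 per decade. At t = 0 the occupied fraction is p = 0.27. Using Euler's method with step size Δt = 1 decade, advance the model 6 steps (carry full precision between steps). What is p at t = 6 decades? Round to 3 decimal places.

0.582

Update rule: p ← p + [c·p·(1−p) − e·p]·Δt with Δt = 1.
t = 1: p = 0.27000 + (+0.05908) = 0.32908
t = 2: p = 0.32908 + (+0.06112) = 0.39019
t = 3: p = 0.39019 + (+0.05911) = 0.44930
t = 4: p = 0.44930 + (+0.05319) = 0.50250
t = 5: p = 0.50250 + (+0.04452) = 0.54702
t = 6: p = 0.54702 + (+0.03483) = 0.58185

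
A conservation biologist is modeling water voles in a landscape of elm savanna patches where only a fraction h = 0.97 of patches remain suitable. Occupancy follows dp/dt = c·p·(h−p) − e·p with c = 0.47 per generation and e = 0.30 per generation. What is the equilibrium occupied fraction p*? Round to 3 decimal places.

0.332

Setting dp/dt = 0 and dividing by p* gives c·(h−p*) = e.
So p* = h − e/c = 0.97 − 0.30/0.47 = 0.97 − 0.6383 = 0.3317.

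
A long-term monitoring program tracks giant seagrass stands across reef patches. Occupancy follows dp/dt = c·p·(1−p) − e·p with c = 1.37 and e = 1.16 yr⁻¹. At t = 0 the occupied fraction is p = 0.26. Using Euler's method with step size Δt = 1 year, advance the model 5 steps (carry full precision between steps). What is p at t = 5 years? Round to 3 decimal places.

Update rule: p ← p + [c·p·(1−p) − e·p]·Δt with Δt = 1.
p: 0.26000 → 0.22199  (Δp = -0.03801)
p: 0.22199 → 0.20109  (Δp = -0.02089)
p: 0.20109 → 0.18792  (Δp = -0.01317)
p: 0.18792 → 0.17900  (Δp = -0.00892)
p: 0.17900 → 0.17270  (Δp = -0.00631)

0.173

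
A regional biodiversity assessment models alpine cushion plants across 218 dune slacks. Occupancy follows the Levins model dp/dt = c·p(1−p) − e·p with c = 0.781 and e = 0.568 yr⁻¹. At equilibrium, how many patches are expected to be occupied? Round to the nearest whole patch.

59

p* = 1 − e/c = 1 − 0.568/0.781 = 0.2727.
Expected occupied patches = N × p* = 218 × 0.2727 = 59.45 ≈ 59.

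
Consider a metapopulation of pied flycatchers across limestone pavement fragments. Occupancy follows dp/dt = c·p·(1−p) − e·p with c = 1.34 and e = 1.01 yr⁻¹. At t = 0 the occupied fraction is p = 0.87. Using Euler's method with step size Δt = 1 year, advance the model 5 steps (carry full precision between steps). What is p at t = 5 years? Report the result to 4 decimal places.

0.2098

Update rule: p ← p + [c·p·(1−p) − e·p]·Δt with Δt = 1.
p: 0.87000 → 0.14285  (Δp = -0.72715)
p: 0.14285 → 0.16265  (Δp = +0.01980)
p: 0.16265 → 0.18087  (Δp = +0.01822)
p: 0.18087 → 0.19672  (Δp = +0.01585)
p: 0.19672 → 0.20978  (Δp = +0.01306)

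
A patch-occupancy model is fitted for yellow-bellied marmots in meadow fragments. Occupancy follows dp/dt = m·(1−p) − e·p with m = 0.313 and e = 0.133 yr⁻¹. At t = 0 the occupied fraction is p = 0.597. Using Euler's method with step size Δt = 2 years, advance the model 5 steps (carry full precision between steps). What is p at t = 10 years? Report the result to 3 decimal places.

0.702

Update rule: p ← p + [m·(1−p) − e·p]·Δt with Δt = 2.
step 1: Δp = +0.09348, p = 0.69048
step 2: Δp = +0.01010, p = 0.70057
step 3: Δp = +0.00109, p = 0.70166
step 4: Δp = +0.00012, p = 0.70178
step 5: Δp = +0.00001, p = 0.70179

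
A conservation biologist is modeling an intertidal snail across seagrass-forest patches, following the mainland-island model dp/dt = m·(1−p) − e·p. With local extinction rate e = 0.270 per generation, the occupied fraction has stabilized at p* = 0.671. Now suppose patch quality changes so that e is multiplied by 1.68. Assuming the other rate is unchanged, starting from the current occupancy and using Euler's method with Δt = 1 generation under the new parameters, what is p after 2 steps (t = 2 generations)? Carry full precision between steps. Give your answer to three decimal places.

0.548

Balance m(1−p*) = e·p* gives m = e·p*/(1−p*) = 0.270×0.67100/0.32900 = 0.55067.
Starting from p₀ = 0.67100; update p ← p + (dp/dt)·Δt with the new parameters.
p: 0.67100 → 0.54780  (Δp = -0.12320)
p: 0.54780 → 0.54833  (Δp = +0.00053)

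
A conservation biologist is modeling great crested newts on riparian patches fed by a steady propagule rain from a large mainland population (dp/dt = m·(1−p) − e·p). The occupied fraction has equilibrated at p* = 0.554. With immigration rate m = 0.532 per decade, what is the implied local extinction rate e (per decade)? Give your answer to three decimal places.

At equilibrium m(1−p*) = e·p*, so e = m(1−p*)/p*.
e = 0.532 × 0.4460 / 0.554 = 0.4283.

0.428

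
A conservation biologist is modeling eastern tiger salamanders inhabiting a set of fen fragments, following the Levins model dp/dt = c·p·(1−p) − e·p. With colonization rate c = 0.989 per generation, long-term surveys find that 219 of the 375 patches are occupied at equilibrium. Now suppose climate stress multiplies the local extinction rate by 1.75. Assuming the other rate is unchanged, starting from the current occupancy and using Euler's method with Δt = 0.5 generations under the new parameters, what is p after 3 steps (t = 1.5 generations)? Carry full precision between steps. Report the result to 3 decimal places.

0.403

Observed p* = 219/375 = 0.58400.
Balance c(1−p*) = e gives e = 0.989×(1 − 0.58400) = 0.41142.
Starting from p₀ = 0.58400; update p ← p + (dp/dt)·Δt with the new parameters.
p: 0.58400 → 0.49390  (Δp = -0.09010)
p: 0.49390 → 0.43970  (Δp = -0.05419)
p: 0.43970 → 0.40324  (Δp = -0.03646)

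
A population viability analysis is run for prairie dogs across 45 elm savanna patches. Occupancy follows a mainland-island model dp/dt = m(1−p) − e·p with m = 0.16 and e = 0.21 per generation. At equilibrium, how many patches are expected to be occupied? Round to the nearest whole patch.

19

p* = m/(m+e) = 0.16/0.3700 = 0.4324.
Expected occupied patches = N × p* = 45 × 0.4324 = 19.46 ≈ 19.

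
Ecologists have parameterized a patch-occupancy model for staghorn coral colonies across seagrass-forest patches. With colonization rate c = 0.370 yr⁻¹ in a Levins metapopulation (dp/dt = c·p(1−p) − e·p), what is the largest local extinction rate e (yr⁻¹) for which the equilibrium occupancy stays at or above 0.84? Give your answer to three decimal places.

1 − e/c ≥ 0.84 ⇒ e ≤ c(1 − 0.84) = 0.370 × 0.1600.
e_max = 0.0592.

0.059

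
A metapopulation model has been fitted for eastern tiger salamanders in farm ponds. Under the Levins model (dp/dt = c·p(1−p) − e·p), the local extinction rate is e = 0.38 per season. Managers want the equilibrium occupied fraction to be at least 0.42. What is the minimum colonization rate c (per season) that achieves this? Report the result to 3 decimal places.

p* = 1 − e/c ≥ 0.42 requires e/c ≤ 0.5800, i.e. c ≥ e/0.5800.
c_min = 0.38/0.5800 = 0.6552.

0.655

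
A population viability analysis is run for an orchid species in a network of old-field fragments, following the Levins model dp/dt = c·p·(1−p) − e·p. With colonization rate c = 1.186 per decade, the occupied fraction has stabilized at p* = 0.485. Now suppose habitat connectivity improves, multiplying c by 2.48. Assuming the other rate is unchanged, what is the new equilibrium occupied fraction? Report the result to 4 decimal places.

Balance c(1−p*) = e gives e = 1.186×(1 − 0.48500) = 0.61079.
New p* = 1 − e/c = 1 − 0.61079/2.94128 = 0.79234.

0.7923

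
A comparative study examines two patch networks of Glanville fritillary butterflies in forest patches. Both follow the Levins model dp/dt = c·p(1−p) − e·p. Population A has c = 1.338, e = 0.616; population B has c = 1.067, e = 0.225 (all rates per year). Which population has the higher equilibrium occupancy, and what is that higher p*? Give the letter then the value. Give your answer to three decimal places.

B, 0.789

A: p*_A = 1 − 0.616/1.338 = 0.5396.
B: p*_B = 1 − 0.225/1.067 = 0.7891.
B is higher at 0.7891.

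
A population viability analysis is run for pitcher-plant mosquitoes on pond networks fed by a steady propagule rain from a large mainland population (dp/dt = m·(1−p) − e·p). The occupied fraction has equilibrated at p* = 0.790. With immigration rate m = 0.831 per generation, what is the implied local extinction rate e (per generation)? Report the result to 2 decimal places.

0.22

At equilibrium m(1−p*) = e·p*, so e = m(1−p*)/p*.
e = 0.831 × 0.2100 / 0.790 = 0.2209.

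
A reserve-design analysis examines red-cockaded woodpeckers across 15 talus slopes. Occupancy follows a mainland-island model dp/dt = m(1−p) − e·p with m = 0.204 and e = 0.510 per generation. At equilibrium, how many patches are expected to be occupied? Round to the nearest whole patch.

4

p* = m/(m+e) = 0.204/0.7140 = 0.2857.
Expected occupied patches = N × p* = 15 × 0.2857 = 4.29 ≈ 4.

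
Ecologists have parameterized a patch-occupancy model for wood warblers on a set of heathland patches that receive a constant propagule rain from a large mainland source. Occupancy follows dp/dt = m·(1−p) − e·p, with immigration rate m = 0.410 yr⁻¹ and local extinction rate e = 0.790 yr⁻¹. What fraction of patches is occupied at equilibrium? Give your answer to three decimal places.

Setting dp/dt = 0: m − m·p* = e·p*, so m = (m+e)·p*.
p* = m/(m+e) = 0.410/(0.410+0.790) = 0.410/1.2000 = 0.3417.

0.342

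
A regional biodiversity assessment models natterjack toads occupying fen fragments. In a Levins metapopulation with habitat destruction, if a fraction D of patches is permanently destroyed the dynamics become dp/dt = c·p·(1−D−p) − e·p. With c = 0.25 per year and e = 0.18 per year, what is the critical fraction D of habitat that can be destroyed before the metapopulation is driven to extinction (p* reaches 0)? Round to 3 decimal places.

The nontrivial equilibrium is p* = (1−D) − e/c; extinction occurs when this hits zero.
So D_crit = 1 − e/c = 1 − 0.18/0.25 = 1 − 0.7200 = 0.2800.
This equals the undisturbed p*, a classic result of Lande's extension.

0.280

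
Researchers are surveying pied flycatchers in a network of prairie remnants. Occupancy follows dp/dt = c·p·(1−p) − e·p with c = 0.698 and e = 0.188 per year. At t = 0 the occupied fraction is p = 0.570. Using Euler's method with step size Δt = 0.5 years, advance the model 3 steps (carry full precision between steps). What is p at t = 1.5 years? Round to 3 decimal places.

0.651

Update rule: p ← p + [c·p·(1−p) − e·p]·Δt with Δt = 0.5.
  1  |  dp/dt·Δt = +0.031960  |  p_1 = 0.601960
  2  |  dp/dt·Δt = +0.027038  |  p_2 = 0.628998
  3  |  dp/dt·Δt = +0.022317  |  p_3 = 0.651314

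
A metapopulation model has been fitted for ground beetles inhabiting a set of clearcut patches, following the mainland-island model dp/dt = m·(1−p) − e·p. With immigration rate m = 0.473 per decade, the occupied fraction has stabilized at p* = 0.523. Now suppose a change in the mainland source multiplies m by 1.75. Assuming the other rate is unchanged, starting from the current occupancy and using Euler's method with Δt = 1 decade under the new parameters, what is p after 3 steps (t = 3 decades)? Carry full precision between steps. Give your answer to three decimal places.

Balance m(1−p*) = e·p* gives e = m(1−p*)/p* = 0.473×0.47700/0.52300 = 0.43140.
Starting from p₀ = 0.52300; update p ← p + (dp/dt)·Δt with the new parameters.
step 1: Δp = +0.16922, p = 0.69222
step 2: Δp = -0.04385, p = 0.64836
step 3: Δp = +0.01136, p = 0.65973

0.660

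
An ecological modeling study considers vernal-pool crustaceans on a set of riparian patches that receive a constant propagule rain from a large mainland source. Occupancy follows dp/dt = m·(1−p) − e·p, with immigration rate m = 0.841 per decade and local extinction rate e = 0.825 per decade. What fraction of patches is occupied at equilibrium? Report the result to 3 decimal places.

0.505

Setting dp/dt = 0: m − m·p* = e·p*, so m = (m+e)·p*.
p* = m/(m+e) = 0.841/(0.841+0.825) = 0.841/1.6660 = 0.5048.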